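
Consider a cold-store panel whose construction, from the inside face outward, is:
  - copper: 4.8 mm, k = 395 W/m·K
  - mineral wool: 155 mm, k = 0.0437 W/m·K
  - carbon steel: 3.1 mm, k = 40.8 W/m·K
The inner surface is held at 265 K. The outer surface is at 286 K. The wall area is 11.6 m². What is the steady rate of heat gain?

Q ≈ 68.7 W

Thermal resistances in series:
R_copper = L/(kA) = 0.0048/(395×11.6) = 1.048×10^-6 K/W
R_mineral wool = L/(kA) = 0.155/(0.0437×11.6) = 0.3058 K/W
R_carbon steel = L/(kA) = 0.0031/(40.8×11.6) = 6.55×10^-6 K/W
R_total = 0.3058 K/W
Q = ΔT / R_total = 21 / 0.3058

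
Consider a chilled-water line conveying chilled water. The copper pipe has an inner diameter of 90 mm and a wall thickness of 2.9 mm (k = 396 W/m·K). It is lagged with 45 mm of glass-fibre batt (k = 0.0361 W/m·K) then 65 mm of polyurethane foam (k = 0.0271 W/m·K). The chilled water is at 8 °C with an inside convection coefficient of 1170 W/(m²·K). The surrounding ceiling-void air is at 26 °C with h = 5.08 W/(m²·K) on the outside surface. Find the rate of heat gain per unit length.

For a radial system each layer contributes R = ln(r_out/r_in)/(2πkL); films add R = 1/(hA).
R_inner film = 1/(h_i·2πr₁L) = 1/(1170×2π×0.045×1) = 0.003023 K/W
R_copper pipe wall = ln(47.9/45)/(2π×396×1) = 2.51×10^-5 K/W
R_glass-fibre batt = ln(92.9/47.9)/(2π×0.0361×1) = 2.92 K/W
R_polyurethane foam = ln(157.9/92.9)/(2π×0.0271×1) = 3.115 K/W
R_outer film = 1/(h_o·2πr_oL) = 1/(5.08×2π×0.1579×1) = 0.1984 K/W
R_total = 6.237 K/W
Q = ΔT/R_total = 18/6.237

q′ ≈ 2.89 W/m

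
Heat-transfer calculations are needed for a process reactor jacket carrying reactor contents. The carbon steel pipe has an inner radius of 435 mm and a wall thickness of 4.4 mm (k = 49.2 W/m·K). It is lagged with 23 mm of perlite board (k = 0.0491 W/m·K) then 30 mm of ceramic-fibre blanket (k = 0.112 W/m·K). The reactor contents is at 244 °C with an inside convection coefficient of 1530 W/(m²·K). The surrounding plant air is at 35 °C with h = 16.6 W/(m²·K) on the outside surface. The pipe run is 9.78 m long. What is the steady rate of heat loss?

Q ≈ 7450 W

Treating each annulus and film as a series resistance:
R_inner film = 1/(h_i·2πr₁L) = 1/(1530×2π×0.435×9.78) = 2.445×10^-5 K/W
R_carbon steel pipe wall = ln(439.4/435)/(2π×49.2×9.78) = 3.329×10^-6 K/W
R_perlite board = ln(462.4/439.4)/(2π×0.0491×9.78) = 0.01691 K/W
R_ceramic-fibre blanket = ln(492.4/462.4)/(2π×0.112×9.78) = 0.009134 K/W
R_outer film = 1/(h_o·2πr_oL) = 1/(16.6×2π×0.4924×9.78) = 0.001991 K/W
R_total = 0.02806 K/W
Q = ΔT/R_total = 209/0.02806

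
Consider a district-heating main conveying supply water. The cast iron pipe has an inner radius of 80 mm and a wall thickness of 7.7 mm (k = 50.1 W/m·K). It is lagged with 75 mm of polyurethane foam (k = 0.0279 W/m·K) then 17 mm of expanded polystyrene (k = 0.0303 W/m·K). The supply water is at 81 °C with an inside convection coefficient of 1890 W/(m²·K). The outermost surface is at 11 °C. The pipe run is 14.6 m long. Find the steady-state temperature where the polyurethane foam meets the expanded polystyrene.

Treating each annulus and film as a series resistance:
R_inner film = 1/(h_i·2πr₁L) = 1/(1890×2π×0.08×14.6) = 7.21×10^-5 K/W
R_cast iron pipe wall = ln(87.7/80)/(2π×50.1×14.6) = 2×10^-5 K/W
R_polyurethane foam = ln(162.7/87.7)/(2π×0.0279×14.6) = 0.2415 K/W
R_expanded polystyrene = ln(179.7/162.7)/(2π×0.0303×14.6) = 0.03575 K/W
R_total = 0.2773 K/W
Q = ΔT/R_total = 70/0.2773
Q = 252 W
T_interface = T_inner − Q·ΣR(inner→interface) = 81 − 252×0.2416

T ≈ 20 °C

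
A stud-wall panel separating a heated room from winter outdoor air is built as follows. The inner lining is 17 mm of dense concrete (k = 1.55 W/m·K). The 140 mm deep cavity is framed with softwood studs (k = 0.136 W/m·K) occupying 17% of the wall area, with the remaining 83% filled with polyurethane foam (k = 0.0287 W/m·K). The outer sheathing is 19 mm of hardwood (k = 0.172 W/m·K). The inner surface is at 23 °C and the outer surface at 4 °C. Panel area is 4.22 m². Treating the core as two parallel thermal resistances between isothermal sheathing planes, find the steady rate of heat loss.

Sheathing layers in series; stud and cavity paths in parallel between them.
R_inner = 0.017/(1.55×4.22) = 0.002599 K/W
R_stud  = 0.14/(0.136×0.17×4.22) = 1.435 K/W
R_cav   = 0.14/(0.0287×0.83×4.22) = 1.393 K/W
1/R_core = 1/R_stud + 1/R_cav → R_core = 0.7067 K/W
R_outer = 0.019/(0.172×4.22) = 0.02618 K/W
R_total = 0.7355 K/W
Q = ΔT/R_total = 19/0.7355

Q ≈ 25.8 W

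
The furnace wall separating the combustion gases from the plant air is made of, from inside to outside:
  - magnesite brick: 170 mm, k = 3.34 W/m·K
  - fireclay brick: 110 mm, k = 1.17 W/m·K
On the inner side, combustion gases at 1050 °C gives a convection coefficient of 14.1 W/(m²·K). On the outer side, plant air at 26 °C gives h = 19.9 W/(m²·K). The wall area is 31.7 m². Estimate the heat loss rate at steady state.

Series thermal resistances:
R_inner film = 1/(h_i·A) = 1/(14.1×31.7) = 0.002237 K/W
R_magnesite brick = L/(kA) = 0.17/(3.34×31.7) = 0.001606 K/W
R_fireclay brick = L/(kA) = 0.11/(1.17×31.7) = 0.002966 K/W
R_outer film = 1/(h_o·A) = 1/(19.9×31.7) = 0.001585 K/W
R_total = 0.008394 K/W
Q = ΔT / R_total = 1024 / 0.008394

Q ≈ 122000 W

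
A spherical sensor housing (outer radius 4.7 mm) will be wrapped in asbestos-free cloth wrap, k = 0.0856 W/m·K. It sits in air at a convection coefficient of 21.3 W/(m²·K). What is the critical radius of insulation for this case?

For a sphere r_cr = 2k/h = 2×0.0856/21.3
r_cr = 8.04 mm; since the bare radius (4.7 mm) is below r_cr, adding a thin layer of insulation will *increase* heat loss.

r_cr ≈ 8.04 mm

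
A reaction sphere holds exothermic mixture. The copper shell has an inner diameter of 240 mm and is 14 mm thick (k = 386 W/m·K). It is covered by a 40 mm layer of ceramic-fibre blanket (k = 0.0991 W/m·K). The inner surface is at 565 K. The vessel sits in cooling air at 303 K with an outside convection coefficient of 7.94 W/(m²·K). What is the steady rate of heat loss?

Q ≈ 153 W

Radial (spherical) resistances in series:
R_copper shell = (1/0.12 − 1/0.134)/(4π×386) = 1.795×10^-4 K/W
R_ceramic-fibre blanket = (1/0.134 − 1/0.174)/(4π×0.0991) = 1.378 K/W
R_outer film = 1/(h·4πr_o²) = 1/(7.94×4π×0.174²) = 0.331 K/W
R_total = 1.709 K/W
Q = ΔT/R_total = 262/1.709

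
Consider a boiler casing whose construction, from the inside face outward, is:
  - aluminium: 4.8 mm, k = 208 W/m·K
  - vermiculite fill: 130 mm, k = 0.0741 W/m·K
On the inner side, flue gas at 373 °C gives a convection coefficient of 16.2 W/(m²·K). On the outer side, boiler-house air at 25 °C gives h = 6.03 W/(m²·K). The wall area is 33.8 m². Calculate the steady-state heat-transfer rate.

Treating each layer as a thermal resistance in series:
R_inner film = 1/(h_i·A) = 1/(16.2×33.8) = 0.001826 K/W
R_aluminium = L/(kA) = 0.0048/(208×33.8) = 6.827×10^-7 K/W
R_vermiculite fill = L/(kA) = 0.13/(0.0741×33.8) = 0.0519 K/W
R_outer film = 1/(h_o·A) = 1/(6.03×33.8) = 0.004906 K/W
R_total = 0.05864 K/W
Q = ΔT / R_total = 348 / 0.05864

Q ≈ 5930 W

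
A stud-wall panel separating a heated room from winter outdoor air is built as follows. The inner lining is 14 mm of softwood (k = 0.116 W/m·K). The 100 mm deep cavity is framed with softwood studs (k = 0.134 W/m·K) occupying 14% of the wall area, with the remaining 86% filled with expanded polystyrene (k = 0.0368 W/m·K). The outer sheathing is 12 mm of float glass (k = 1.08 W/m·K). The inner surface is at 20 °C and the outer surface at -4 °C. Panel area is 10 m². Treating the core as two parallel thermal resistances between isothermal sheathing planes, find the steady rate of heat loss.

Sheathing layers in series; stud and cavity paths in parallel between them.
R_inner = 0.014/(0.116×10) = 0.01207 K/W
R_stud  = 0.1/(0.134×0.14×10) = 0.533 K/W
R_cav   = 0.1/(0.0368×0.86×10) = 0.316 K/W
1/R_core = 1/R_stud + 1/R_cav → R_core = 0.1984 K/W
R_outer = 0.012/(1.08×10) = 0.001111 K/W
R_total = 0.2116 K/W
Q = ΔT/R_total = 24/0.2116

Q ≈ 113 W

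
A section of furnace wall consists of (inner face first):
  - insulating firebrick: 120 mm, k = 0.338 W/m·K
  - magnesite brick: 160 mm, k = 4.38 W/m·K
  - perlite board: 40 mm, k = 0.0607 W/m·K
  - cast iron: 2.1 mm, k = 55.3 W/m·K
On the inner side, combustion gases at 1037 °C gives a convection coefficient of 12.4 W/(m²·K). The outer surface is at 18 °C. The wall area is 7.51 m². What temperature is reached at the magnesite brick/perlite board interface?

T ≈ 612 °C

Treating each layer as a thermal resistance in series:
R_inner film = 1/(h_i·A) = 1/(12.4×7.51) = 0.01074 K/W
R_insulating firebrick = L/(kA) = 0.12/(0.338×7.51) = 0.04727 K/W
R_magnesite brick = L/(kA) = 0.16/(4.38×7.51) = 0.004864 K/W
R_perlite board = L/(kA) = 0.04/(0.0607×7.51) = 0.08775 K/W
R_cast iron = L/(kA) = 0.0021/(55.3×7.51) = 5.057×10^-6 K/W
R_total = 0.1506 K/W;  Q = ΔT/R_total = 1019/0.1506 = 6765 W
T_interface = T_inner − Q·ΣR(inner→interface) = 1037 − 6760×0.06288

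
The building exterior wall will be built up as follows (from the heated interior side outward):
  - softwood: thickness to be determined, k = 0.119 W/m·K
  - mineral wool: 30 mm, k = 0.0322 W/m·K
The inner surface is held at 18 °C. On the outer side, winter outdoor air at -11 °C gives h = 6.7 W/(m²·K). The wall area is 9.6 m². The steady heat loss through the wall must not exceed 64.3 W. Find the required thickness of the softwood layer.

Thermal resistances in series:
R_mineral wool = L/(kA) = 0.03/(0.0322×9.6) = 0.09705 K/W
R_outer film = 1/(h_o·A) = 1/(6.7×9.6) = 0.01555 K/W
Sum of the known resistances R_other = 0.1126 K/W
Required total resistance R_tot = ΔT/Q_allow = 29/64.3 = 0.451 K/W
R_softwood = R_tot − R_other = 0.3384 K/W
L = R·k·A = 0.3384×0.119×9.6

L ≈ 387 mm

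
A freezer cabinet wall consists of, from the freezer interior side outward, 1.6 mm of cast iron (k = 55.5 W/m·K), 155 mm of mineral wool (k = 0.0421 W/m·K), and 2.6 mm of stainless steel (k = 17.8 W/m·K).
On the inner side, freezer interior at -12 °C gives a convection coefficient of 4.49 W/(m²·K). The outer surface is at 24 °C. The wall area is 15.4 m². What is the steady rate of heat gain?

Treating each layer as a thermal resistance in series:
R_inner film = 1/(h_i·A) = 1/(4.49×15.4) = 0.01446 K/W
R_cast iron = L/(kA) = 0.0016/(55.5×15.4) = 1.872×10^-6 K/W
R_mineral wool = L/(kA) = 0.155/(0.0421×15.4) = 0.2391 K/W
R_stainless steel = L/(kA) = 0.0026/(17.8×15.4) = 9.485×10^-6 K/W
R_total = 0.2535 K/W
Q = ΔT / R_total = 36 / 0.2535

Q ≈ 142 W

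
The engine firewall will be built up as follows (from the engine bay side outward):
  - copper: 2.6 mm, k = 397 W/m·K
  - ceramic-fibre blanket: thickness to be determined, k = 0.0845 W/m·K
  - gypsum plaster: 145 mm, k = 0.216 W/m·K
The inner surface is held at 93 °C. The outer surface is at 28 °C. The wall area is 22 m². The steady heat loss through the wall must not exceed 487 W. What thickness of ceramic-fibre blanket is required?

L ≈ 191 mm

Using the resistance-network approach (series):
R_copper = L/(kA) = 0.0026/(397×22) = 2.977×10^-7 K/W
R_gypsum plaster = L/(kA) = 0.145/(0.216×22) = 0.03051 K/W
Sum of the known resistances R_other = 0.03051 K/W
Required total resistance R_tot = ΔT/Q_allow = 65/487 = 0.1335 K/W
R_ceramic-fibre blanket = R_tot − R_other = 0.103 K/W
L = R·k·A = 0.103×0.0845×22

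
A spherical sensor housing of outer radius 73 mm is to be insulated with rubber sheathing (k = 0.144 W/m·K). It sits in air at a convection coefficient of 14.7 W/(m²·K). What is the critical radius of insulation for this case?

For a sphere r_cr = 2k/h = 2×0.144/14.7
r_cr = 19.6 mm; since the bare radius (73 mm) is above r_cr, any added insulation will reduce heat loss.

r_cr ≈ 19.6 mm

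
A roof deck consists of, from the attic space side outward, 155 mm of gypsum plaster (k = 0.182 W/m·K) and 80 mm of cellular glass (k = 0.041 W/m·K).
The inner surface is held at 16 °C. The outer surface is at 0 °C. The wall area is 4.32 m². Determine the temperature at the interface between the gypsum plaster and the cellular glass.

T ≈ 11.1 °C

Series thermal resistances:
R_gypsum plaster = L/(kA) = 0.155/(0.182×4.32) = 0.1971 K/W
R_cellular glass = L/(kA) = 0.08/(0.041×4.32) = 0.4517 K/W
R_total = 0.6488 K/W;  Q = ΔT/R_total = 16/0.6488 = 24.66 W
T_interface = T_inner − Q·ΣR(inner→interface) = 16 − 24.7×0.1971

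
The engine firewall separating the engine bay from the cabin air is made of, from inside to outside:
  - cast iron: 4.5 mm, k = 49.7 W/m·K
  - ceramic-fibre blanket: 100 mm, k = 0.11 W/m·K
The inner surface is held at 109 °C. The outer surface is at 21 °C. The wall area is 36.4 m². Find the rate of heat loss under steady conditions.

Q ≈ 3520 W

Using the resistance-network approach (series):
R_cast iron = L/(kA) = 0.0045/(49.7×36.4) = 2.487×10^-6 K/W
R_ceramic-fibre blanket = L/(kA) = 0.1/(0.11×36.4) = 0.02498 K/W
R_total = 0.02498 K/W
Q = ΔT / R_total = 88 / 0.02498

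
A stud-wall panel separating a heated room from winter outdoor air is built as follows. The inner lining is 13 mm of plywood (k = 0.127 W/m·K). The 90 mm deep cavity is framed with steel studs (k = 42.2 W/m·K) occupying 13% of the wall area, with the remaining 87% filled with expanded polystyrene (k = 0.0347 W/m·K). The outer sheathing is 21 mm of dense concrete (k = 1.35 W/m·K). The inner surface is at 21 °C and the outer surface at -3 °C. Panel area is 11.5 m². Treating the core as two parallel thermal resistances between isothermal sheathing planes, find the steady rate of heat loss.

Q ≈ 2060 W

Sheathing layers in series; stud and cavity paths in parallel between them.
R_inner = 0.013/(0.127×11.5) = 0.008901 K/W
R_stud  = 0.09/(42.2×0.13×11.5) = 0.001427 K/W
R_cav   = 0.09/(0.0347×0.87×11.5) = 0.2592 K/W
1/R_core = 1/R_stud + 1/R_cav → R_core = 0.001419 K/W
R_outer = 0.021/(1.35×11.5) = 0.001353 K/W
R_total = 0.01167 K/W
Q = ΔT/R_total = 24/0.01167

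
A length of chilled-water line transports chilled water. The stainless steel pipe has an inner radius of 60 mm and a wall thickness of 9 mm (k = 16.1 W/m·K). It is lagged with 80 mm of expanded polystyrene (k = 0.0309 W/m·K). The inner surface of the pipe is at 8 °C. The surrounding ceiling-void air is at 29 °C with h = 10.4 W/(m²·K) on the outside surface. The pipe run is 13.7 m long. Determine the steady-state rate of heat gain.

Q ≈ 70.7 W

For a radial system each layer contributes R = ln(r_out/r_in)/(2πkL); films add R = 1/(hA).
R_stainless steel pipe wall = ln(69/60)/(2π×16.1×13.7) = 1.008×10^-4 K/W
R_expanded polystyrene = ln(149/69)/(2π×0.0309×13.7) = 0.2894 K/W
R_outer film = 1/(h_o·2πr_oL) = 1/(10.4×2π×0.149×13.7) = 0.007497 K/W
R_total = 0.297 K/W
Q = ΔT/R_total = 21/0.297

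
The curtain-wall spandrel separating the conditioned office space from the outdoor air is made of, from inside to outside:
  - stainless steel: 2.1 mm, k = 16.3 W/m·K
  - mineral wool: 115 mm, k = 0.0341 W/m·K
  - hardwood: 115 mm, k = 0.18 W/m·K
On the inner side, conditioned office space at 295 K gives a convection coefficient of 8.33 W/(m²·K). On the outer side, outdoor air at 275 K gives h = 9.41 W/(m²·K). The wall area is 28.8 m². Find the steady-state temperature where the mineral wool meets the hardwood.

T ≈ 279 K

Model the wall as resistances in series:
R_inner film = 1/(h_i·A) = 1/(8.33×28.8) = 0.004168 K/W
R_stainless steel = L/(kA) = 0.0021/(16.3×28.8) = 4.473×10^-6 K/W
R_mineral wool = L/(kA) = 0.115/(0.0341×28.8) = 0.1171 K/W
R_hardwood = L/(kA) = 0.115/(0.18×28.8) = 0.02218 K/W
R_outer film = 1/(h_o·A) = 1/(9.41×28.8) = 0.00369 K/W
R_total = 0.1471 K/W;  Q = ΔT/R_total = 20/0.1471 = 135.9 W
T_interface = T_inner − Q·ΣR(inner→interface) = 295 − 136×0.1213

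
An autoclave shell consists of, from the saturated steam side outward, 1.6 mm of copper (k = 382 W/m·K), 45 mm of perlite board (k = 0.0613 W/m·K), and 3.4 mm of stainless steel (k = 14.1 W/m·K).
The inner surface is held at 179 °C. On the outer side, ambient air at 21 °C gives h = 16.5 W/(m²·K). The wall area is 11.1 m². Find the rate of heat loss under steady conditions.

Q ≈ 2210 W

Thermal resistances in series:
R_copper = L/(kA) = 0.0016/(382×11.1) = 3.773×10^-7 K/W
R_perlite board = L/(kA) = 0.045/(0.0613×11.1) = 0.06613 K/W
R_stainless steel = L/(kA) = 0.0034/(14.1×11.1) = 2.172×10^-5 K/W
R_outer film = 1/(h_o·A) = 1/(16.5×11.1) = 0.00546 K/W
R_total = 0.07162 K/W
Q = ΔT / R_total = 158 / 0.07162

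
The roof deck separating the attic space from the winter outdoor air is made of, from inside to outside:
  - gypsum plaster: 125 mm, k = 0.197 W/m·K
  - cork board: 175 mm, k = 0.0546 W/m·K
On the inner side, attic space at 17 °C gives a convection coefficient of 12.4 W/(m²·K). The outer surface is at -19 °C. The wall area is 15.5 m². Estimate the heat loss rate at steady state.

Q ≈ 142 W

Model the wall as resistances in series:
R_inner film = 1/(h_i·A) = 1/(12.4×15.5) = 0.005203 K/W
R_gypsum plaster = L/(kA) = 0.125/(0.197×15.5) = 0.04094 K/W
R_cork board = L/(kA) = 0.175/(0.0546×15.5) = 0.2068 K/W
R_total = 0.2529 K/W
Q = ΔT / R_total = 36 / 0.2529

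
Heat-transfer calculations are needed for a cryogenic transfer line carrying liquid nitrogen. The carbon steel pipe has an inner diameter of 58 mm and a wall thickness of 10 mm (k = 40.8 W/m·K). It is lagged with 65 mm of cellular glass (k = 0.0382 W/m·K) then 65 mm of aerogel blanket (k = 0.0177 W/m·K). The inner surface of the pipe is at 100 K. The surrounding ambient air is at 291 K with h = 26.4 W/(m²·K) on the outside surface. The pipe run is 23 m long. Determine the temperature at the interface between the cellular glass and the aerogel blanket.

T ≈ 192 K

Treating each annulus and film as a series resistance:
R_carbon steel pipe wall = ln(39/29)/(2π×40.8×23) = 5.025×10^-5 K/W
R_cellular glass = ln(104/39)/(2π×0.0382×23) = 0.1777 K/W
R_aerogel blanket = ln(169/104)/(2π×0.0177×23) = 0.1898 K/W
R_outer film = 1/(h_o·2πr_oL) = 1/(26.4×2π×0.169×23) = 0.001551 K/W
R_total = 0.3691 K/W
Q = ΔT/R_total = 191/0.3691
Q = 517 W
T_interface = T_inner + Q·ΣR(inner→interface) = 100 + 517×0.1777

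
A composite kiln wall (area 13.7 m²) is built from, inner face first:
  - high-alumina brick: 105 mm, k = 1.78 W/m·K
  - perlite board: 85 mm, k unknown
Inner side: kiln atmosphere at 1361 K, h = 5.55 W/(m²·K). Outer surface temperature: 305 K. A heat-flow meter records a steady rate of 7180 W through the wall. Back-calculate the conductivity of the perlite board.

k ≈ 0.0479 W/(m·K)

Thermal resistances in series:
R_inner film = 1/(h_i·A) = 1/(5.55×13.7) = 0.01315 K/W
R_high-alumina brick = L/(kA) = 0.105/(1.78×13.7) = 0.004306 K/W
Sum of known resistances R_other = 0.01746 K/W
Total R = ΔT/Q = 1056/7180 = 0.1471 K/W
R_perlite board = R_total − R_other = 0.1296 K/W
k = L/(R·A) = 0.085/(0.1296×13.7)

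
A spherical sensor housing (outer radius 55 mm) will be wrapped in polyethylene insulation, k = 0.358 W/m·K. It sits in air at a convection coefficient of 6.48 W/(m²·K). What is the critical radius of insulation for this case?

r_cr ≈ 110 mm

For a sphere r_cr = 2k/h = 2×0.358/6.48
r_cr = 110 mm; since the bare radius (55 mm) is below r_cr, adding a thin layer of insulation will *increase* heat loss.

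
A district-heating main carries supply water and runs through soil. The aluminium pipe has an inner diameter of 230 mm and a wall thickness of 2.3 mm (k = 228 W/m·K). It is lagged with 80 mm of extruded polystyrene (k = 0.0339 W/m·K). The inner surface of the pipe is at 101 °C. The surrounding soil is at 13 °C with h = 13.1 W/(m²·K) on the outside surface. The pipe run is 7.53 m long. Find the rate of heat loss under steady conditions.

Cylindrical conduction, so R = ln(r₂/r₁)/(2πkL) per layer, in series:
R_aluminium pipe wall = ln(117.3/115)/(2π×228×7.53) = 1.836×10^-6 K/W
R_extruded polystyrene = ln(197.3/117.3)/(2π×0.0339×7.53) = 0.3242 K/W
R_outer film = 1/(h_o·2πr_oL) = 1/(13.1×2π×0.1973×7.53) = 0.008178 K/W
R_total = 0.3324 K/W
Q = ΔT/R_total = 88/0.3324

Q ≈ 265 W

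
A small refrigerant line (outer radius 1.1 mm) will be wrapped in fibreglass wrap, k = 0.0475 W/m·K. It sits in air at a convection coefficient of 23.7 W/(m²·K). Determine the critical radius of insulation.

r_cr ≈ 2 mm

For a cylinder r_cr = k/h = 0.0475/23.7
r_cr = 2 mm; since the bare radius (1.1 mm) is below r_cr, adding a thin layer of insulation will *increase* heat loss.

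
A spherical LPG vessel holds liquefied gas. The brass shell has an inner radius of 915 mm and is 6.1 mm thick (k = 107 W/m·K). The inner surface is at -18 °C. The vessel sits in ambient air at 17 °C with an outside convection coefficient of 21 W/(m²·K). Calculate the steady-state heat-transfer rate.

Q ≈ 7830 W

Each spherical layer contributes R = (1/r_i − 1/r_o)/(4πk):
R_brass shell = (1/0.915 − 1/0.9211)/(4π×107) = 5.383×10^-6 K/W
R_outer film = 1/(h·4πr_o²) = 1/(21×4π×0.9211²) = 0.004466 K/W
R_total = 0.004472 K/W
Q = ΔT/R_total = 35/0.004472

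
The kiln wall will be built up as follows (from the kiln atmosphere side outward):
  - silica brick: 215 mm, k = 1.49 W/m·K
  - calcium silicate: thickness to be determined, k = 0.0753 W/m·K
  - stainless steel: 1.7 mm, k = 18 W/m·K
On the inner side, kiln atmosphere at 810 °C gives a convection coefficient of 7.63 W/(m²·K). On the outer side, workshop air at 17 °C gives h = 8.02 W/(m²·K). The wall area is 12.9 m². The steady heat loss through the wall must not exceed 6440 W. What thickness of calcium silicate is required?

L ≈ 89.5 mm

Using the resistance-network approach (series):
R_inner film = 1/(h_i·A) = 1/(7.63×12.9) = 0.01016 K/W
R_silica brick = L/(kA) = 0.215/(1.49×12.9) = 0.01119 K/W
R_stainless steel = L/(kA) = 0.0017/(18×12.9) = 7.321×10^-6 K/W
R_outer film = 1/(h_o·A) = 1/(8.02×12.9) = 0.009666 K/W
Sum of the known resistances R_other = 0.03102 K/W
Required total resistance R_tot = ΔT/Q_allow = 793/6440 = 0.1231 K/W
R_calcium silicate = R_tot − R_other = 0.09212 K/W
L = R·k·A = 0.09212×0.0753×12.9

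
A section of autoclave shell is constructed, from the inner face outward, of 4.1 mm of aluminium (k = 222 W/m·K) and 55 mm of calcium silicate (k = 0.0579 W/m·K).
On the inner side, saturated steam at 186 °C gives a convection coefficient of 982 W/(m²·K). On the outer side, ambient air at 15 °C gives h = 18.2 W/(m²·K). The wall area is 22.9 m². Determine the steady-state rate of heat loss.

Q ≈ 3890 W

Treating each layer as a thermal resistance in series:
R_inner film = 1/(h_i·A) = 1/(982×22.9) = 4.447×10^-5 K/W
R_aluminium = L/(kA) = 0.0041/(222×22.9) = 8.065×10^-7 K/W
R_calcium silicate = L/(kA) = 0.055/(0.0579×22.9) = 0.04148 K/W
R_outer film = 1/(h_o·A) = 1/(18.2×22.9) = 0.002399 K/W
R_total = 0.04393 K/W
Q = ΔT / R_total = 171 / 0.04393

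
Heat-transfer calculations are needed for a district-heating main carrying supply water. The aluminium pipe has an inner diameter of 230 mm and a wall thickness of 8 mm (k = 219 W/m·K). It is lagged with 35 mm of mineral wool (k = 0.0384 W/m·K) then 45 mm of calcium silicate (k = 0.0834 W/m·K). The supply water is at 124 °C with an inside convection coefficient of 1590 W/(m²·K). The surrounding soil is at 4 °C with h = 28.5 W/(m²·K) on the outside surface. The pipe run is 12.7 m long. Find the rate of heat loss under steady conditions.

Q ≈ 987 W

Cylindrical conduction, so R = ln(r₂/r₁)/(2πkL) per layer, in series:
R_inner film = 1/(h_i·2πr₁L) = 1/(1590×2π×0.115×12.7) = 6.854×10^-5 K/W
R_aluminium pipe wall = ln(123/115)/(2π×219×12.7) = 3.848×10^-6 K/W
R_mineral wool = ln(158/123)/(2π×0.0384×12.7) = 0.08172 K/W
R_calcium silicate = ln(203/158)/(2π×0.0834×12.7) = 0.03766 K/W
R_outer film = 1/(h_o·2πr_oL) = 1/(28.5×2π×0.203×12.7) = 0.002166 K/W
R_total = 0.1216 K/W
Q = ΔT/R_total = 120/0.1216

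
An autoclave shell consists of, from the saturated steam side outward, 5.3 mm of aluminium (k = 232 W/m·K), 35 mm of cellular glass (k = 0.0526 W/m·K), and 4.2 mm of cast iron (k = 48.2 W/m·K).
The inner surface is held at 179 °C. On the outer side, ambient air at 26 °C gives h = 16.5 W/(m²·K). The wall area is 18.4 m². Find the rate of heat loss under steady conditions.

Q ≈ 3880 W

Series thermal resistances:
R_aluminium = L/(kA) = 0.0053/(232×18.4) = 1.242×10^-6 K/W
R_cellular glass = L/(kA) = 0.035/(0.0526×18.4) = 0.03616 K/W
R_cast iron = L/(kA) = 0.0042/(48.2×18.4) = 4.736×10^-6 K/W
R_outer film = 1/(h_o·A) = 1/(16.5×18.4) = 0.003294 K/W
R_total = 0.03946 K/W
Q = ΔT / R_total = 153 / 0.03946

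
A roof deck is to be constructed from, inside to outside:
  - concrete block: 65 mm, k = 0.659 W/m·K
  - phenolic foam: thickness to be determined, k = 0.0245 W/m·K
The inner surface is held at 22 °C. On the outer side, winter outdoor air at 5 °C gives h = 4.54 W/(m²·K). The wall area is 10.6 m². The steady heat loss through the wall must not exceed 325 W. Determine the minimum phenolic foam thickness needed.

Treating each layer as a thermal resistance in series:
R_concrete block = L/(kA) = 0.065/(0.659×10.6) = 0.009305 K/W
R_outer film = 1/(h_o·A) = 1/(4.54×10.6) = 0.02078 K/W
Sum of the known resistances R_other = 0.03008 K/W
Required total resistance R_tot = ΔT/Q_allow = 17/325 = 0.05231 K/W
R_phenolic foam = R_tot − R_other = 0.02222 K/W
L = R·k·A = 0.02222×0.0245×10.6

L ≈ 5.77 mm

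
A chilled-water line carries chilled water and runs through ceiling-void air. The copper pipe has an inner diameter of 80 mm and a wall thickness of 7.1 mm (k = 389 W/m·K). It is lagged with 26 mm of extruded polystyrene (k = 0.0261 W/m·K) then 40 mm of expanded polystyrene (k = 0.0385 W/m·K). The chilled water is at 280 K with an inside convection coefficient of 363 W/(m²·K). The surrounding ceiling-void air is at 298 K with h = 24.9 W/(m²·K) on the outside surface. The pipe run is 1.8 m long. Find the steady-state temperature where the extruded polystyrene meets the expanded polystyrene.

T ≈ 291 K

Treating each annulus and film as a series resistance:
R_inner film = 1/(h_i·2πr₁L) = 1/(363×2π×0.04×1.8) = 0.006089 K/W
R_copper pipe wall = ln(47.1/40)/(2π×389×1.8) = 3.714×10^-5 K/W
R_extruded polystyrene = ln(73.1/47.1)/(2π×0.0261×1.8) = 1.489 K/W
R_expanded polystyrene = ln(113.1/73.1)/(2π×0.0385×1.8) = 1.002 K/W
R_outer film = 1/(h_o·2πr_oL) = 1/(24.9×2π×0.1131×1.8) = 0.0314 K/W
R_total = 2.529 K/W
Q = ΔT/R_total = 18/2.529
Q = 7.12 W
T_interface = T_inner + Q·ΣR(inner→interface) = 280 + 7.12×1.495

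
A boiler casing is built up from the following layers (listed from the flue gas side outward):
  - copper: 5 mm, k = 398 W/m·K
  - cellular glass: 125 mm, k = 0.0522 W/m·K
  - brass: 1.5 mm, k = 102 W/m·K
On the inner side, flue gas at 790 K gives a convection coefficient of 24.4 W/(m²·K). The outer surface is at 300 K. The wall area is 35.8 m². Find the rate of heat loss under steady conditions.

Using the resistance-network approach (series):
R_inner film = 1/(h_i·A) = 1/(24.4×35.8) = 0.001145 K/W
R_copper = L/(kA) = 0.005/(398×35.8) = 3.509×10^-7 K/W
R_cellular glass = L/(kA) = 0.125/(0.0522×35.8) = 0.06689 K/W
R_brass = L/(kA) = 0.0015/(102×35.8) = 4.108×10^-7 K/W
R_total = 0.06803 K/W
Q = ΔT / R_total = 490 / 0.06803

Q ≈ 7200 W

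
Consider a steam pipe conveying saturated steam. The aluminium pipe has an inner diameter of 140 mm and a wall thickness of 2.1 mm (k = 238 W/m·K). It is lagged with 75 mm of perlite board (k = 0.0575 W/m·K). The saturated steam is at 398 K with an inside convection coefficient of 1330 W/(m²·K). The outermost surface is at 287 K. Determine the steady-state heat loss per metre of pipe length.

Radial resistances (cylindrical: R_cond = ln(r_o/r_i)/(2πkL), R_conv = 1/(h·2πrL)):
R_inner film = 1/(h_i·2πr₁L) = 1/(1330×2π×0.07×1) = 0.00171 K/W
R_aluminium pipe wall = ln(72.1/70)/(2π×238×1) = 1.977×10^-5 K/W
R_perlite board = ln(147.1/72.1)/(2π×0.0575×1) = 1.974 K/W
R_total = 1.975 K/W
Q = ΔT/R_total = 111/1.975

q′ ≈ 56.2 W/m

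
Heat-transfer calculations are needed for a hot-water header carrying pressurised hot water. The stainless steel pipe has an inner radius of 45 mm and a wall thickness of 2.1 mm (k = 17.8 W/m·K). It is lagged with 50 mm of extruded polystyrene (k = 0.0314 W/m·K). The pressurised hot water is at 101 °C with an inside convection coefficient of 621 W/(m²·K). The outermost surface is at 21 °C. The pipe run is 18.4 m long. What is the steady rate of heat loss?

Cylindrical conduction, so R = ln(r₂/r₁)/(2πkL) per layer, in series:
R_inner film = 1/(h_i·2πr₁L) = 1/(621×2π×0.045×18.4) = 3.095×10^-4 K/W
R_stainless steel pipe wall = ln(47.1/45)/(2π×17.8×18.4) = 2.216×10^-5 K/W
R_extruded polystyrene = ln(97.1/47.1)/(2π×0.0314×18.4) = 0.1993 K/W
R_total = 0.1996 K/W
Q = ΔT/R_total = 80/0.1996

Q ≈ 401 W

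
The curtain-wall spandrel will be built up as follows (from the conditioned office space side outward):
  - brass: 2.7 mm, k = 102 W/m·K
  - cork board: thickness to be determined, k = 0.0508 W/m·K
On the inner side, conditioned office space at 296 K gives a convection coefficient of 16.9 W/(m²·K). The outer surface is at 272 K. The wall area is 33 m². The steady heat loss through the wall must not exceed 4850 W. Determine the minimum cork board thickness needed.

L ≈ 5.29 mm

Series thermal resistances:
R_inner film = 1/(h_i·A) = 1/(16.9×33) = 0.001793 K/W
R_brass = L/(kA) = 0.0027/(102×33) = 8.021×10^-7 K/W
Sum of the known resistances R_other = 0.001794 K/W
Required total resistance R_tot = ΔT/Q_allow = 24/4850 = 0.004948 K/W
R_cork board = R_tot − R_other = 0.003155 K/W
L = R·k·A = 0.003155×0.0508×33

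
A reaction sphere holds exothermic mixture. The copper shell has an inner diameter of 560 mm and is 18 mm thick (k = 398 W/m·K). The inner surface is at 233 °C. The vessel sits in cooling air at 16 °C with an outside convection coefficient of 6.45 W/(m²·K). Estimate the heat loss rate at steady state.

Radial (spherical) resistances in series:
R_copper shell = (1/0.28 − 1/0.298)/(4π×398) = 4.313×10^-5 K/W
R_outer film = 1/(h·4πr_o²) = 1/(6.45×4π×0.298²) = 0.1389 K/W
R_total = 0.139 K/W
Q = ΔT/R_total = 217/0.139

Q ≈ 1560 W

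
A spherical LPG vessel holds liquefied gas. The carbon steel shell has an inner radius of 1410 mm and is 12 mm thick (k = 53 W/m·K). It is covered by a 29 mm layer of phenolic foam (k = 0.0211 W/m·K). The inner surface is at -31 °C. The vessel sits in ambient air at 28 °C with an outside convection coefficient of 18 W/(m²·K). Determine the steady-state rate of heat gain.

For a spherical shell R = (1/r₁ − 1/r₂)/(4πk); film R = 1/(h·4πr²). In series:
R_carbon steel shell = (1/1.41 − 1/1.422)/(4π×53) = 8.986×10^-6 K/W
R_phenolic foam = (1/1.422 − 1/1.451)/(4π×0.0211) = 0.05301 K/W
R_outer film = 1/(h·4πr_o²) = 1/(18×4π×1.451²) = 0.0021 K/W
R_total = 0.05512 K/W
Q = ΔT/R_total = 59/0.05512

Q ≈ 1070 W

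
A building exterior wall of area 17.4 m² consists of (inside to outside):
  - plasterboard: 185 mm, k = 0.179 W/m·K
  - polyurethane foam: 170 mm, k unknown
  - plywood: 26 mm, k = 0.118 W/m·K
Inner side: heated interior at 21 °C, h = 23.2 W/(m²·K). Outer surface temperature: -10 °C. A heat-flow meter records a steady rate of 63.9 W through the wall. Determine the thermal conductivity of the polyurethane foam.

Treating each layer as a thermal resistance in series:
R_inner film = 1/(h_i·A) = 1/(23.2×17.4) = 0.002477 K/W
R_plasterboard = L/(kA) = 0.185/(0.179×17.4) = 0.0594 K/W
R_plywood = L/(kA) = 0.026/(0.118×17.4) = 0.01266 K/W
Sum of known resistances R_other = 0.07454 K/W
Total R = ΔT/Q = 31/63.9 = 0.4851 K/W
R_polyurethane foam = R_total − R_other = 0.4106 K/W
k = L/(R·A) = 0.17/(0.4106×17.4)

k ≈ 0.0238 W/(m·K)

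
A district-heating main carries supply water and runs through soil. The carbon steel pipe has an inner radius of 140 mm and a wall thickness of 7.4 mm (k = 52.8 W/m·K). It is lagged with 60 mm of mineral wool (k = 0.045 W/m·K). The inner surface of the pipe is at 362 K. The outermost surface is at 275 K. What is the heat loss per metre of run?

q′ ≈ 72 W/m

Per-layer cylindrical resistances, series-summed:
R_carbon steel pipe wall = ln(147.4/140)/(2π×52.8×1) = 1.553×10^-4 K/W
R_mineral wool = ln(207.4/147.4)/(2π×0.045×1) = 1.208 K/W
R_total = 1.208 K/W
Q = ΔT/R_total = 87/1.208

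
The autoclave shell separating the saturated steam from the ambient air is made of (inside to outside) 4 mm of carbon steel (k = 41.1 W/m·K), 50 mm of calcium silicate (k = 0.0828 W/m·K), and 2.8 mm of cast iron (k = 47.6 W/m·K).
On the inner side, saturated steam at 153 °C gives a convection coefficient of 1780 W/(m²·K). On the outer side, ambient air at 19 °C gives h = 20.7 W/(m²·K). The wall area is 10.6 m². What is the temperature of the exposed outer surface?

Treating each layer as a thermal resistance in series:
R_inner film = 1/(h_i·A) = 1/(1780×10.6) = 5.3×10^-5 K/W
R_carbon steel = L/(kA) = 0.004/(41.1×10.6) = 9.181×10^-6 K/W
R_calcium silicate = L/(kA) = 0.05/(0.0828×10.6) = 0.05697 K/W
R_cast iron = L/(kA) = 0.0028/(47.6×10.6) = 5.549×10^-6 K/W
R_outer film = 1/(h_o·A) = 1/(20.7×10.6) = 0.004557 K/W
R_total = 0.06159 K/W;  Q = ΔT/R_total = 134/0.06159 = 2176 W
T_interface = T_inner − Q·ΣR(inner→interface) = 153 − 2180×0.05704

T ≈ 28.9 °C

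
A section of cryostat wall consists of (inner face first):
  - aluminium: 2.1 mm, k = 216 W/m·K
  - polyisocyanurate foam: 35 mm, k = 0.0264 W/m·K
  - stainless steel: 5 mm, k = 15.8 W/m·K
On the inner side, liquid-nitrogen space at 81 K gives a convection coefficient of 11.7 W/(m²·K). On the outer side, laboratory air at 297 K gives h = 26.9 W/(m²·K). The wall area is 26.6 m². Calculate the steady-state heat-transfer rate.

Treating each layer as a thermal resistance in series:
R_inner film = 1/(h_i·A) = 1/(11.7×26.6) = 0.003213 K/W
R_aluminium = L/(kA) = 0.0021/(216×26.6) = 3.655×10^-7 K/W
R_polyisocyanurate foam = L/(kA) = 0.035/(0.0264×26.6) = 0.04984 K/W
R_stainless steel = L/(kA) = 0.005/(15.8×26.6) = 1.19×10^-5 K/W
R_outer film = 1/(h_o·A) = 1/(26.9×26.6) = 0.001398 K/W
R_total = 0.05446 K/W
Q = ΔT / R_total = 216 / 0.05446

Q ≈ 3970 W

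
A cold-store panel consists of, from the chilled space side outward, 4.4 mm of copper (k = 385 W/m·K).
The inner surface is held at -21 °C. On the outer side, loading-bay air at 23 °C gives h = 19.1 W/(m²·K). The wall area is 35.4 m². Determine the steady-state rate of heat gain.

Q ≈ 29700 W

Thermal resistances in series:
R_copper = L/(kA) = 0.0044/(385×35.4) = 3.228×10^-7 K/W
R_outer film = 1/(h_o·A) = 1/(19.1×35.4) = 0.001479 K/W
R_total = 0.001479 K/W
Q = ΔT / R_total = 44 / 0.001479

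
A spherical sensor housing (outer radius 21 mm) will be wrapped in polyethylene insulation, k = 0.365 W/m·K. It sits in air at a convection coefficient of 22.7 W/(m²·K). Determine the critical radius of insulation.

r_cr ≈ 32.2 mm

For a sphere r_cr = 2k/h = 2×0.365/22.7
r_cr = 32.2 mm; since the bare radius (21 mm) is below r_cr, adding a thin layer of insulation will *increase* heat loss.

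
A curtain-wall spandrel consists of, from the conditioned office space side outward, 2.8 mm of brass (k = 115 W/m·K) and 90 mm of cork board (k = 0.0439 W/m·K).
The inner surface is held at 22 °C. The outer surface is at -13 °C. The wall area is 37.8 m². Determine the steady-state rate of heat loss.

Q ≈ 645 W

Using the resistance-network approach (series):
R_brass = L/(kA) = 0.0028/(115×37.8) = 6.441×10^-7 K/W
R_cork board = L/(kA) = 0.09/(0.0439×37.8) = 0.05424 K/W
R_total = 0.05424 K/W
Q = ΔT / R_total = 35 / 0.05424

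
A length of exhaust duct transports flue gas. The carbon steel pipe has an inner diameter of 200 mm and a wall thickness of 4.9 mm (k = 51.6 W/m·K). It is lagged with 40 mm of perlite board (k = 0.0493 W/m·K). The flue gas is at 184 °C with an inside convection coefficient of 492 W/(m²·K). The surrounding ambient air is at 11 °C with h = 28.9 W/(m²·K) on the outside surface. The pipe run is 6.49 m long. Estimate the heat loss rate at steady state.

Per-layer cylindrical resistances, series-summed:
R_inner film = 1/(h_i·2πr₁L) = 1/(492×2π×0.1×6.49) = 4.984×10^-4 K/W
R_carbon steel pipe wall = ln(104.9/100)/(2π×51.6×6.49) = 2.273×10^-5 K/W
R_perlite board = ln(144.9/104.9)/(2π×0.0493×6.49) = 0.1607 K/W
R_outer film = 1/(h_o·2πr_oL) = 1/(28.9×2π×0.1449×6.49) = 0.005856 K/W
R_total = 0.1671 K/W
Q = ΔT/R_total = 173/0.1671

Q ≈ 1040 W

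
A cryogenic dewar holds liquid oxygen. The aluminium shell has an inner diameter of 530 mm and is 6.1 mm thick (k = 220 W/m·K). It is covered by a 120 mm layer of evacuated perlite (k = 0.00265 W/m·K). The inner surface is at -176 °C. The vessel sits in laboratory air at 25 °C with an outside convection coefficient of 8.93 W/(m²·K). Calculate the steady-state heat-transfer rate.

For a spherical shell R = (1/r₁ − 1/r₂)/(4πk); film R = 1/(h·4πr²). In series:
R_aluminium shell = (1/0.265 − 1/0.2711)/(4π×220) = 3.071×10^-5 K/W
R_evacuated perlite = (1/0.2711 − 1/0.3911)/(4π×0.00265) = 33.99 K/W
R_outer film = 1/(h·4πr_o²) = 1/(8.93×4π×0.3911²) = 0.05826 K/W
R_total = 34.04 K/W
Q = ΔT/R_total = 201/34.04

Q ≈ 5.9 W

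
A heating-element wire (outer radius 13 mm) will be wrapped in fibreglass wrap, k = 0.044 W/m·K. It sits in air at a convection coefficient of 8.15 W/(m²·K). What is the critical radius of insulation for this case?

r_cr ≈ 5.4 mm

For a cylinder r_cr = k/h = 0.044/8.15
r_cr = 5.4 mm; since the bare radius (13 mm) is above r_cr, any added insulation will reduce heat loss.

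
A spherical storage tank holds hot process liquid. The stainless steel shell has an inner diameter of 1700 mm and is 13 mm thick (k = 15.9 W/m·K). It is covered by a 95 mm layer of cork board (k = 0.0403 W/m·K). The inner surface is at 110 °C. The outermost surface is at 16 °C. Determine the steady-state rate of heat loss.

Q ≈ 414 W

Radial (spherical) resistances in series:
R_stainless steel shell = (1/0.85 − 1/0.863)/(4π×15.9) = 8.87×10^-5 K/W
R_cork board = (1/0.863 − 1/0.958)/(4π×0.0403) = 0.2269 K/W
R_total = 0.227 K/W
Q = ΔT/R_total = 94/0.227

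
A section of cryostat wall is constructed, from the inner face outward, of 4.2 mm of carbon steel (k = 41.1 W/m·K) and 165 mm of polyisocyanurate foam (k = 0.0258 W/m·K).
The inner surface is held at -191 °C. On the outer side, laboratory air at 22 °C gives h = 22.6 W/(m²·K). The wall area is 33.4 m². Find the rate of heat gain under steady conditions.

Q ≈ 1100 W

Model the wall as resistances in series:
R_carbon steel = L/(kA) = 0.0042/(41.1×33.4) = 3.06×10^-6 K/W
R_polyisocyanurate foam = L/(kA) = 0.165/(0.0258×33.4) = 0.1915 K/W
R_outer film = 1/(h_o·A) = 1/(22.6×33.4) = 0.001325 K/W
R_total = 0.1928 K/W
Q = ΔT / R_total = 213 / 0.1928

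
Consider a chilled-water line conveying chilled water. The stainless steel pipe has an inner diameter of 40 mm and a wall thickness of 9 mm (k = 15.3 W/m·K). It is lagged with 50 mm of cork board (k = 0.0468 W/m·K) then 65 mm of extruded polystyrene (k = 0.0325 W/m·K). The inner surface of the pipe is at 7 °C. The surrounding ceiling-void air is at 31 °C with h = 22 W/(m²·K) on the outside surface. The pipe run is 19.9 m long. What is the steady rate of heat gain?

Cylindrical conduction, so R = ln(r₂/r₁)/(2πkL) per layer, in series:
R_stainless steel pipe wall = ln(29/20)/(2π×15.3×19.9) = 1.942×10^-4 K/W
R_cork board = ln(79/29)/(2π×0.0468×19.9) = 0.1713 K/W
R_extruded polystyrene = ln(144/79)/(2π×0.0325×19.9) = 0.1477 K/W
R_outer film = 1/(h_o·2πr_oL) = 1/(22×2π×0.144×19.9) = 0.002525 K/W
R_total = 0.3217 K/W
Q = ΔT/R_total = 24/0.3217

Q ≈ 74.6 W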